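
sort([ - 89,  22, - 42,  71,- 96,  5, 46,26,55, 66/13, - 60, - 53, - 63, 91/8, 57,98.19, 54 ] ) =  [  -  96, - 89, - 63,-60, - 53,  -  42 , 5, 66/13, 91/8, 22, 26, 46,54, 55 , 57,71,98.19 ]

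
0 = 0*8706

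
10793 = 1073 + 9720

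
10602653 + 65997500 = 76600153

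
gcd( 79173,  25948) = 1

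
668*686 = 458248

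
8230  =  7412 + 818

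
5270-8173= - 2903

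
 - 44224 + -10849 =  - 55073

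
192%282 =192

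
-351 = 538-889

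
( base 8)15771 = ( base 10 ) 7161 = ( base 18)141F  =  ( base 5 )212121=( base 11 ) 5420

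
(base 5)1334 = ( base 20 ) AJ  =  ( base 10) 219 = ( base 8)333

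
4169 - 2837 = 1332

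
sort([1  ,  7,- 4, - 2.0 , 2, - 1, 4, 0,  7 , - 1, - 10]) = [ - 10, - 4, - 2.0, - 1, -1, 0,1 , 2,4,  7,7 ]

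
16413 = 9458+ 6955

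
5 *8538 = 42690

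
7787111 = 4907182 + 2879929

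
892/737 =1 + 155/737  =  1.21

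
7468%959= 755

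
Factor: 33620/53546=2^1*5^1*41^1*653^(-1) = 410/653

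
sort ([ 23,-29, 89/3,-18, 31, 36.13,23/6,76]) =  [ - 29, - 18,23/6, 23,89/3,31,36.13, 76]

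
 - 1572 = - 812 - 760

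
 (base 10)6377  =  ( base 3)22202012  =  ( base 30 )72H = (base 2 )1100011101001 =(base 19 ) hcc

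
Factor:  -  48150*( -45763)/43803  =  244832050/4867 = 2^1*5^2*31^( - 1)*107^1*157^( - 1 )*45763^1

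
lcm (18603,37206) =37206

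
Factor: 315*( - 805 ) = -3^2* 5^2*7^2*23^1 = - 253575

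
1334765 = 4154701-2819936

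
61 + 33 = 94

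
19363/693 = 27 + 652/693 = 27.94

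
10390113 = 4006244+6383869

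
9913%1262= 1079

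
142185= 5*28437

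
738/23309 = 738/23309 = 0.03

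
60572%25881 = 8810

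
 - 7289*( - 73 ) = 532097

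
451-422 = 29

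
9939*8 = 79512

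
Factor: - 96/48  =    -  2 =-2^1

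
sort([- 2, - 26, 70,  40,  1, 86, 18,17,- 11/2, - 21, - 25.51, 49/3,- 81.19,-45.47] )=[ -81.19,  -  45.47,  -  26, - 25.51,  -  21,-11/2,-2, 1, 49/3,17,18,40, 70, 86] 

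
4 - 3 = 1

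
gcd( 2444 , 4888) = 2444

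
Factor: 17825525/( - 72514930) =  - 3565105/14502986  =  - 2^( - 1)*5^1*373^( - 1) * 19441^ ( - 1)*713021^1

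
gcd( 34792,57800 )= 8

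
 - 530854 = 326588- 857442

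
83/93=83/93 = 0.89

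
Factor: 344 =2^3 * 43^1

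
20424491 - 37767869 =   -  17343378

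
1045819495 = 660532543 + 385286952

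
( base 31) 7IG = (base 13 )3428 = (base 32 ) 745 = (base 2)1110010000101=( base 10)7301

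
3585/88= 3585/88 = 40.74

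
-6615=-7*945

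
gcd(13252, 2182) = 2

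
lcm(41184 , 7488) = 82368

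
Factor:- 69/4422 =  - 2^ (-1) * 11^(  -  1)*23^1 * 67^ (  -  1) = -23/1474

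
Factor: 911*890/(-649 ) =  - 810790/649=- 2^1*5^1*11^( - 1 )*59^ ( - 1)*89^1*911^1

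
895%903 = 895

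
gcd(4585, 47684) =917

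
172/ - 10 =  -86/5 = -17.20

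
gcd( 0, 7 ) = 7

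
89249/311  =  89249/311 = 286.97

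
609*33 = 20097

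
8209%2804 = 2601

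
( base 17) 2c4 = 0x312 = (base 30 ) q6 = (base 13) 486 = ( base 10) 786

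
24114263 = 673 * 35831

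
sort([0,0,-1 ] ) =[ - 1,0,0]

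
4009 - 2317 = 1692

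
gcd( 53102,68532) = 2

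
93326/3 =93326/3 = 31108.67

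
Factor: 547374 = 2^1*3^1*91229^1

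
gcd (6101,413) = 1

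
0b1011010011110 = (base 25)96F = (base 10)5790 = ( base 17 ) 130A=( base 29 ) 6PJ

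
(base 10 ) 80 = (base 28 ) 2o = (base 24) 38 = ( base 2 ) 1010000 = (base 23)3B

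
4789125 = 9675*495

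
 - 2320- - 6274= 3954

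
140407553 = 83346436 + 57061117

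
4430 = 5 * 886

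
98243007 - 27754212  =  70488795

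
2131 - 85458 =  - 83327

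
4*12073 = 48292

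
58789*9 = 529101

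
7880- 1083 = 6797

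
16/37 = 16/37=0.43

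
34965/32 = 34965/32 = 1092.66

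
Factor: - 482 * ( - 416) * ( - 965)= - 193494080  =  - 2^6 *5^1 * 13^1 * 193^1*241^1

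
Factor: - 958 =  - 2^1*479^1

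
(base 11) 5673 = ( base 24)cml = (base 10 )7461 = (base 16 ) 1D25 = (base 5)214321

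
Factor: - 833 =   -  7^2*17^1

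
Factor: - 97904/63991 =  - 2^4*29^1*89^ ( - 1 ) * 211^1*719^( - 1 ) 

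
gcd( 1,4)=1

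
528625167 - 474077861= 54547306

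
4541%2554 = 1987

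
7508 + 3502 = 11010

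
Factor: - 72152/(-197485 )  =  2^3*5^(-1 ) * 29^1*127^( - 1 )= 232/635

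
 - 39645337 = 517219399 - 556864736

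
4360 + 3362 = 7722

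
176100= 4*44025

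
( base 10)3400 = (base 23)69J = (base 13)1717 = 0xd48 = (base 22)70C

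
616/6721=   56/611 = 0.09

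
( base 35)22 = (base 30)2C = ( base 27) 2i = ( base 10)72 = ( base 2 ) 1001000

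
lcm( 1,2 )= 2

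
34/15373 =34/15373  =  0.00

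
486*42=20412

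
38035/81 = 469 + 46/81 = 469.57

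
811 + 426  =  1237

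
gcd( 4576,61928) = 8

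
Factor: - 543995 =- 5^1*108799^1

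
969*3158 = 3060102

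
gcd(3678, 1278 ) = 6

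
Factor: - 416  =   - 2^5*13^1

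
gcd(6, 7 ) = 1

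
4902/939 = 5 + 69/313 = 5.22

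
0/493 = 0 = 0.00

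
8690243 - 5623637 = 3066606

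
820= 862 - 42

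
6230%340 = 110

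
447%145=12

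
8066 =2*4033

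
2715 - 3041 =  - 326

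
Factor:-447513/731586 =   -  2^( - 1 ) * 11^1*71^1 * 191^1*121931^( - 1 ) = -149171/243862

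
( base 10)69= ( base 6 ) 153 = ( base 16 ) 45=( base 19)3C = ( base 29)2B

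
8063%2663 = 74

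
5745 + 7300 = 13045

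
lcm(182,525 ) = 13650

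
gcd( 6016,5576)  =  8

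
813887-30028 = 783859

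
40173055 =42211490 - 2038435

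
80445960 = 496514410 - 416068450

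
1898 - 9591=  - 7693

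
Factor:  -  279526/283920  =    -  827/840 =-  2^( - 3 )*3^(-1)*5^(  -  1) * 7^(-1)*827^1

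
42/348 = 7/58 =0.12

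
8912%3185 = 2542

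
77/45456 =77/45456= 0.00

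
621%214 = 193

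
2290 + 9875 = 12165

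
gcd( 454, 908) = 454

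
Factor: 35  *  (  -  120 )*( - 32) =2^8 * 3^1*5^2 * 7^1 = 134400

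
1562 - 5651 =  - 4089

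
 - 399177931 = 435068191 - 834246122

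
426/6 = 71 = 71.00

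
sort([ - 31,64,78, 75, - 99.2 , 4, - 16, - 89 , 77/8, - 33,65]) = [ - 99.2, - 89 , - 33,-31, - 16,4,77/8,64,65 , 75,78]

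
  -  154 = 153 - 307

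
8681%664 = 49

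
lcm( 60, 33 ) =660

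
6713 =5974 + 739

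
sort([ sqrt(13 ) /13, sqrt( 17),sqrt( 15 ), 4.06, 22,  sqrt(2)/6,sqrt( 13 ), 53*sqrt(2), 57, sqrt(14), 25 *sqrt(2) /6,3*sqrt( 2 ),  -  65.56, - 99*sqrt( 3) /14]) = [-65.56, - 99  *sqrt( 3) /14,sqrt (2)/6, sqrt(13 ) /13 , sqrt( 13) , sqrt( 14), sqrt( 15), 4.06, sqrt (17),3*sqrt(2), 25*sqrt(2)/6 , 22, 57, 53*sqrt( 2) ]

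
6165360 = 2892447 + 3272913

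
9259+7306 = 16565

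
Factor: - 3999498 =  - 2^1*3^1*67^1*9949^1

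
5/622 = 5/622=0.01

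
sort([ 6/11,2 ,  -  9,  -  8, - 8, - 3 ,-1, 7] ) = [ - 9, - 8,  -  8, - 3, - 1,6/11, 2,7]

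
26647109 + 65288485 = 91935594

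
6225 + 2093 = 8318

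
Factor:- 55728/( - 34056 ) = 18/11= 2^1*3^2* 11^ ( -1 )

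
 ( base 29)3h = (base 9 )125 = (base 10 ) 104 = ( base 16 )68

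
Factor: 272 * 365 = 2^4*5^1*17^1*73^1 = 99280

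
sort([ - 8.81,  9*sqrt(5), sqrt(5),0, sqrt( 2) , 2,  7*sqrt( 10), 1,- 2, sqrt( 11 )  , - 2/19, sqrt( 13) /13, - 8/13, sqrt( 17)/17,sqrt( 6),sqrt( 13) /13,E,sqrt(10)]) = [-8.81,-2,-8/13, - 2/19, 0,sqrt( 17)/17, sqrt(13 )/13, sqrt( 13)/13 , 1, sqrt( 2), 2, sqrt( 5),sqrt(6), E,  sqrt(10), sqrt(11 ), 9*sqrt(5 ), 7 * sqrt( 10)]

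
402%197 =8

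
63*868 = 54684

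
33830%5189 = 2696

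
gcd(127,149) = 1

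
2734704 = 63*43408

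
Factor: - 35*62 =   -  2^1*5^1*7^1*  31^1 = - 2170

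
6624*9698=64239552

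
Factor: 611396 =2^2*353^1*433^1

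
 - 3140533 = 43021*( -73)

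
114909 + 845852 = 960761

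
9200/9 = 1022  +  2/9 =1022.22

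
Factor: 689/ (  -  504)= - 2^( - 3)*3^ ( - 2)*7^( - 1)*13^1*53^1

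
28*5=140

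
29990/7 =4284 + 2/7  =  4284.29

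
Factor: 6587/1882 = 2^( - 1)*7^1 = 7/2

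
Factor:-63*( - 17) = 3^2*7^1*17^1 = 1071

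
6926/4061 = 6926/4061 = 1.71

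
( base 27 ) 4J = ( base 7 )241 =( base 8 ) 177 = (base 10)127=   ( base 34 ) 3P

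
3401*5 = 17005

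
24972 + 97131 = 122103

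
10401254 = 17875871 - 7474617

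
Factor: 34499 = 34499^1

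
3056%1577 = 1479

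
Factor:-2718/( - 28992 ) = 3/32 = 2^( - 5)*3^1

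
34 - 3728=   -  3694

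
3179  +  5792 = 8971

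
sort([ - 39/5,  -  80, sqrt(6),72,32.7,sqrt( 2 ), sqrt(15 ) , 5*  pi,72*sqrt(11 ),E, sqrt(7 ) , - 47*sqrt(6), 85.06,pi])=[ - 47* sqrt(6),-80 , - 39/5,sqrt( 2), sqrt(6 ),sqrt (7),E,pi, sqrt( 15),5 *pi,32.7,72, 85.06,72 * sqrt(11)] 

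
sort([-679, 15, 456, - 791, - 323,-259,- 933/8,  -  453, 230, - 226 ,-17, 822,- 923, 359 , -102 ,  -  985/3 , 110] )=[  -  923,  -  791 ,-679 , - 453, - 985/3, - 323,-259, - 226,-933/8, - 102, - 17,15, 110,230, 359,456, 822 ]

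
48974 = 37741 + 11233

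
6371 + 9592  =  15963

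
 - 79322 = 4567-83889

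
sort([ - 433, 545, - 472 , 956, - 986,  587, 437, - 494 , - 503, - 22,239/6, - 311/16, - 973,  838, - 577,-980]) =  [ - 986, - 980, - 973, - 577,-503, -494,  -  472, - 433, - 22, - 311/16, 239/6,437, 545,587, 838, 956]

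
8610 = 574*15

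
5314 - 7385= -2071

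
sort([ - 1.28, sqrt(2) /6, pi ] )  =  [ - 1.28, sqrt( 2 ) /6, pi]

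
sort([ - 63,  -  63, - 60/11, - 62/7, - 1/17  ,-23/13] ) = [  -  63,  -  63, - 62/7 , - 60/11, - 23/13, - 1/17 ]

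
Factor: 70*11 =770  =  2^1 * 5^1*7^1*11^1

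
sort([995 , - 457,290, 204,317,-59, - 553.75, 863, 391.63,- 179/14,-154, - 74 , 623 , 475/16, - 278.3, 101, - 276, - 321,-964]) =[ - 964, - 553.75,-457, - 321 , - 278.3,-276,- 154, - 74,  -  59, - 179/14 , 475/16, 101, 204,290, 317, 391.63 , 623, 863,995 ]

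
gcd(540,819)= 9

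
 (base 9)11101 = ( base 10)7372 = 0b1110011001100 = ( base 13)3481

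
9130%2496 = 1642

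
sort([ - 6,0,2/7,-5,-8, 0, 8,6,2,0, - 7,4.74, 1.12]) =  [ - 8, - 7, - 6, - 5,0,0,0,2/7,1.12,2,4.74,6,8 ] 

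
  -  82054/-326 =41027/163 = 251.70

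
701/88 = 7 + 85/88 = 7.97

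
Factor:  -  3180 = - 2^2*3^1*5^1 * 53^1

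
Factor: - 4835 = -5^1*967^1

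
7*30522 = 213654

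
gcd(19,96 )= 1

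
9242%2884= 590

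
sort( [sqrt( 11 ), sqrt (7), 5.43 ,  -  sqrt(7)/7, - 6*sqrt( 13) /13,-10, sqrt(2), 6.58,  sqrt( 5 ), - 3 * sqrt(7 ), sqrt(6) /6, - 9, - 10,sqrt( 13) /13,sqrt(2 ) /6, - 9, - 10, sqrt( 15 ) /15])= [  -  10, - 10, - 10, - 9, - 9, - 3*sqrt( 7), - 6*sqrt ( 13 )/13, - sqrt( 7 )/7, sqrt( 2)/6,sqrt(15) /15, sqrt( 13)/13, sqrt(6 ) /6,sqrt( 2),sqrt( 5),sqrt(7), sqrt(11 ), 5.43, 6.58 ] 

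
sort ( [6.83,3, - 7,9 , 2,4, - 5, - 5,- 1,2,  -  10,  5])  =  [-10, - 7, - 5, - 5,  -  1,2,2,3, 4,  5,6.83 , 9]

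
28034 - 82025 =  - 53991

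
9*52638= 473742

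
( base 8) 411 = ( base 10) 265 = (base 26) A5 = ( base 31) 8h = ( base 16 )109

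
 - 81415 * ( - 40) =3256600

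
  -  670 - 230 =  - 900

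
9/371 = 9/371 = 0.02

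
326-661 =-335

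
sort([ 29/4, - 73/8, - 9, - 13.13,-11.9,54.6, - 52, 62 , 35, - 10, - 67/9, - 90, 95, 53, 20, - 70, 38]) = [ - 90, - 70, - 52, - 13.13, - 11.9, - 10,-73/8, - 9, - 67/9, 29/4, 20, 35, 38, 53, 54.6, 62, 95 ]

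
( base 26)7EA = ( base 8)11762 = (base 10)5106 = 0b1001111110010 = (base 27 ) 703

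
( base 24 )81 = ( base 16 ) c1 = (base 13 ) 11b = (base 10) 193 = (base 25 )7I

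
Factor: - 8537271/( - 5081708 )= 2^ ( - 2)*3^1*17^( - 1) * 211^1*13487^1*74731^(-1)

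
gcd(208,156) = 52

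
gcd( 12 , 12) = 12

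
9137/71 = 9137/71 = 128.69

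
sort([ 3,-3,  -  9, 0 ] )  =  [  -  9, - 3 , 0,3 ]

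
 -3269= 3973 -7242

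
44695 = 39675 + 5020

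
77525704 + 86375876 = 163901580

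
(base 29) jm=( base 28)KD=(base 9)706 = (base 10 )573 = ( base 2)1000111101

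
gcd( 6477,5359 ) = 1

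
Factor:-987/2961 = -3^( - 1) = - 1/3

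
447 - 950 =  - 503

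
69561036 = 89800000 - 20238964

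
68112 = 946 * 72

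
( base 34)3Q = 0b10000000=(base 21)62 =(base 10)128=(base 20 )68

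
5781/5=1156 + 1/5 = 1156.20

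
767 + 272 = 1039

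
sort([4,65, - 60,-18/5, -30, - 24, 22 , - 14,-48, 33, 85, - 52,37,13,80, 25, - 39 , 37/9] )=[ - 60, - 52, - 48, - 39, - 30,- 24, - 14,-18/5,4, 37/9, 13,22,25, 33,37, 65,80, 85] 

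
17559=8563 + 8996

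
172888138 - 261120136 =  - 88231998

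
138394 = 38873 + 99521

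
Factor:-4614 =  - 2^1*3^1* 769^1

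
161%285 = 161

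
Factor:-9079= - 7^1*1297^1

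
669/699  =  223/233= 0.96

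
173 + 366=539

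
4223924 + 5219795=9443719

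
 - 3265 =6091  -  9356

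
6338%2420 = 1498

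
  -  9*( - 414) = 3726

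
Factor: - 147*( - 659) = 3^1 * 7^2 * 659^1 = 96873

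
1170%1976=1170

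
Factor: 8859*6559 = 3^1*7^1*937^1*2953^1 = 58106181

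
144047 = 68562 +75485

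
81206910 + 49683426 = 130890336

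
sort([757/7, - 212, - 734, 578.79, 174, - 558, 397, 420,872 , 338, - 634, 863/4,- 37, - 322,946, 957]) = [ - 734, - 634, - 558,-322 , - 212, - 37, 757/7, 174, 863/4,338 , 397, 420, 578.79, 872 , 946  ,  957]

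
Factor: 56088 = 2^3 * 3^2*19^1 *41^1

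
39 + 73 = 112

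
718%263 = 192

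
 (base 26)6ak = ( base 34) 3PI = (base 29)54F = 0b1000011110000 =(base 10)4336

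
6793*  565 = 3838045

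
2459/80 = 2459/80 = 30.74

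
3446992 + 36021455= 39468447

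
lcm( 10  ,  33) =330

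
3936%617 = 234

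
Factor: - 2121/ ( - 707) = 3 = 3^1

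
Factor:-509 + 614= 105= 3^1*  5^1*7^1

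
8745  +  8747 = 17492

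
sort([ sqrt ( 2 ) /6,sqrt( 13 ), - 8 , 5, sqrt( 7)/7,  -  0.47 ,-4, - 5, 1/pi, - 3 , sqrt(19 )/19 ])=[ - 8,-5, - 4, - 3 , - 0.47 , sqrt(19)/19,sqrt( 2)/6,  1/pi,sqrt( 7)/7, sqrt(13), 5 ] 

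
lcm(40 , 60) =120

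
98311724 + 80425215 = 178736939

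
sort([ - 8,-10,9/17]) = [ - 10, - 8,9/17]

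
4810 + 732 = 5542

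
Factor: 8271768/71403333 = 2^3*149^( - 1 )*523^1*659^1*159739^(-1) = 2757256/23801111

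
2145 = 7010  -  4865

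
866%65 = 21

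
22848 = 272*84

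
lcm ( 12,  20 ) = 60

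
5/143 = 5/143= 0.03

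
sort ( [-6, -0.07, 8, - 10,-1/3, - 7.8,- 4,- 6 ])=[ -10, - 7.8, - 6,  -  6, - 4, - 1/3,- 0.07,8] 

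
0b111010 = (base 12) 4A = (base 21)2G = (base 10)58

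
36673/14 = 5239/2 = 2619.50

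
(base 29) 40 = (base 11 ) A6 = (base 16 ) 74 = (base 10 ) 116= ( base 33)3H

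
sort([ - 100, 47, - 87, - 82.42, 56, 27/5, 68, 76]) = [ - 100, - 87, - 82.42,27/5, 47, 56,68, 76] 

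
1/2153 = 1/2153 = 0.00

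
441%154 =133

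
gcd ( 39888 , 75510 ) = 18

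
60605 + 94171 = 154776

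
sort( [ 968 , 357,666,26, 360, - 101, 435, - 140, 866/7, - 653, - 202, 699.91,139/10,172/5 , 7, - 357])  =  [ - 653, - 357, - 202, - 140, - 101, 7,139/10, 26, 172/5, 866/7,357, 360, 435, 666, 699.91, 968]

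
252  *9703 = 2445156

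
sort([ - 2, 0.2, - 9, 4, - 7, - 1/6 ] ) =[ - 9, - 7, - 2, - 1/6,0.2, 4] 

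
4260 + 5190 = 9450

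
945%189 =0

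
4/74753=4/74753  =  0.00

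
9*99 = 891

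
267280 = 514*520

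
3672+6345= 10017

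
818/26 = 409/13 =31.46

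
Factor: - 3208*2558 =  - 2^4*401^1 * 1279^1 = - 8206064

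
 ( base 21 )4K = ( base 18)5E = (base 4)1220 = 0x68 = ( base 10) 104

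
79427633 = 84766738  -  5339105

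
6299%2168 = 1963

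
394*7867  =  3099598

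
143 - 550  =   - 407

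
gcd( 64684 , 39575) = 1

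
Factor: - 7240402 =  - 2^1 * 13^1*17^1*16381^1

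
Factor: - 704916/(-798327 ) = 732/829 = 2^2*3^1*61^1*829^(  -  1)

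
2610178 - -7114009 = 9724187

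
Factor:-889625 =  - 5^3 *11^1 * 647^1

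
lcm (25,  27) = 675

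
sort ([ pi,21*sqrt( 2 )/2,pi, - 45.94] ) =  [-45.94, pi,pi,21*sqrt(2 ) /2 ] 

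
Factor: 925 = 5^2*37^1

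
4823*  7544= 36384712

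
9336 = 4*2334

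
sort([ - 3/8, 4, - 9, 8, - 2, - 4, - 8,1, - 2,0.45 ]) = [ - 9,-8, - 4, - 2, - 2, - 3/8,  0.45 , 1,4,8 ] 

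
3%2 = 1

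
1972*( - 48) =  -94656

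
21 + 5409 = 5430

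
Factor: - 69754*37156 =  - 2591779624 = - 2^3*7^1 * 1327^1 * 34877^1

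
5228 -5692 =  -464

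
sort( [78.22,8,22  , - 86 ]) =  [ - 86,8,22,78.22]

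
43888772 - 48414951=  - 4526179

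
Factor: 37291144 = 2^3*11^1*423763^1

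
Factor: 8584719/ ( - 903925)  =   - 3^1*5^(-2 )*13^1*19^ (  -  1)* 173^( - 1 )*20011^1=- 780429/82175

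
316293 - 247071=69222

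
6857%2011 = 824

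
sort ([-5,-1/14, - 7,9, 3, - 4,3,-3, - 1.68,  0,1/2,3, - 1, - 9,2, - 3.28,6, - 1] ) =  [ - 9,-7, - 5, - 4, - 3.28, -3,- 1.68,- 1, - 1, - 1/14,0,1/2, 2,3,  3,3,  6,9]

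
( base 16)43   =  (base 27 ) 2d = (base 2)1000011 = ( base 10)67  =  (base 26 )2f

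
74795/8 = 9349 + 3/8 = 9349.38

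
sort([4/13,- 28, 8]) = [- 28,4/13, 8 ] 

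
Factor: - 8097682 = - 2^1*233^1 * 17377^1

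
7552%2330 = 562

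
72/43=1 + 29/43 = 1.67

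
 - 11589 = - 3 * 3863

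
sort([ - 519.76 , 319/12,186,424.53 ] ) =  [ - 519.76,319/12, 186,424.53]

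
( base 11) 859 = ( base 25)1g7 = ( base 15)48c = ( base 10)1032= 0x408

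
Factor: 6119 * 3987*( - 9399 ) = - 3^3 * 13^1 * 29^1 * 211^1*241^1* 443^1 = - 229302261747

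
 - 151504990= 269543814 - 421048804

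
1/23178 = 1/23178 = 0.00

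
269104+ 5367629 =5636733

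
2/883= 2/883=0.00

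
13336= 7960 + 5376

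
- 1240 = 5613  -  6853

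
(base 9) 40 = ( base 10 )36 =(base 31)15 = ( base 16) 24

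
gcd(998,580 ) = 2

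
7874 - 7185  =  689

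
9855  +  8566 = 18421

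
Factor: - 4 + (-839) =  - 843 = - 3^1*281^1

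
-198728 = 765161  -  963889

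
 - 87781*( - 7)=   614467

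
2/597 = 2/597= 0.00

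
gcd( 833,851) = 1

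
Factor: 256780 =2^2*5^1 *37^1*347^1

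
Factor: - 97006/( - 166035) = 2^1* 3^( - 1)*5^( - 1)*7^1*13^2*41^1*11069^( - 1 ) 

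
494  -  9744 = - 9250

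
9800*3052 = 29909600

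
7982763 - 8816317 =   -  833554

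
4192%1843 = 506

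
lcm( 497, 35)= 2485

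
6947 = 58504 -51557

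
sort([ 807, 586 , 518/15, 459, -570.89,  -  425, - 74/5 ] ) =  [ - 570.89, - 425, - 74/5, 518/15, 459 , 586,807 ]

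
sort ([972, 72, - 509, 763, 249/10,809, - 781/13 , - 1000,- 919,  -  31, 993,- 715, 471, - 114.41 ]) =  [-1000,-919, - 715, - 509, - 114.41 , - 781/13, - 31, 249/10,72, 471,763, 809 , 972,993] 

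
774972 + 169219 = 944191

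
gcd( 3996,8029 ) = 37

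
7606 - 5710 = 1896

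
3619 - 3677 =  - 58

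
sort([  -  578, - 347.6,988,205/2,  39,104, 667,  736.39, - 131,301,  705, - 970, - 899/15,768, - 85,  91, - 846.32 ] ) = [ - 970 ,  -  846.32,-578,-347.6, - 131,-85, - 899/15,  39,91, 205/2,104, 301 , 667, 705,736.39, 768, 988] 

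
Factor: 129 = 3^1*43^1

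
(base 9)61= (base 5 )210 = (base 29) 1q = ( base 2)110111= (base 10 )55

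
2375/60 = 475/12 = 39.58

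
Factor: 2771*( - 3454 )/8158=-11^1 * 17^1*157^1*163^1*4079^( - 1 ) = - 4785517/4079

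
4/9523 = 4/9523= 0.00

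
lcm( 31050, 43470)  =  217350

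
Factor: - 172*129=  - 22188  =  -2^2 * 3^1*43^2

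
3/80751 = 1/26917 = 0.00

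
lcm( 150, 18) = 450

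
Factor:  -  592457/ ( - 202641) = 3^( - 1) * 23^1*25759^1*67547^( - 1) 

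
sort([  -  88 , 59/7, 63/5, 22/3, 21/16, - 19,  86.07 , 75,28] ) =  [ - 88,-19 , 21/16, 22/3,59/7, 63/5,  28 , 75, 86.07 ]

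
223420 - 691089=  -  467669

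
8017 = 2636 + 5381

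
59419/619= 59419/619 = 95.99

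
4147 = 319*13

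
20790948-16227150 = 4563798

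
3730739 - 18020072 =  - 14289333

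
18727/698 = 18727/698 = 26.83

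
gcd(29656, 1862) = 2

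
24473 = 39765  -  15292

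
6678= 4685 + 1993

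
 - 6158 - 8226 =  - 14384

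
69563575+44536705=114100280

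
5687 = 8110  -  2423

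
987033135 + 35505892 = 1022539027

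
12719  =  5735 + 6984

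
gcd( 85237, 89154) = 1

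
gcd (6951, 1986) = 993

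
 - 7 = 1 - 8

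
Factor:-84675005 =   -  5^1*16935001^1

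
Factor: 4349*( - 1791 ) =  -7789059 = -3^2*199^1 *4349^1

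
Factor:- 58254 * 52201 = -3040917054 = - 2^1*3^1*7^1*19^1*73^1 * 52201^1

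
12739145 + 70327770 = 83066915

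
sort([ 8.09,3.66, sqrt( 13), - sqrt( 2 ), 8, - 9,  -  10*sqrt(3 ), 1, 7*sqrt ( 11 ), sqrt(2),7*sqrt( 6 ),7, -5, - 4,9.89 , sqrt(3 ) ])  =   [ - 10*sqrt( 3 ), -9, - 5, - 4, - sqrt( 2),1 , sqrt(  2), sqrt( 3 ),sqrt(13), 3.66,  7,  8 , 8.09  ,  9.89,7*sqrt(6 ),7*sqrt(11 )]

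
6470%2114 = 128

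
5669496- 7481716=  -1812220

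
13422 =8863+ 4559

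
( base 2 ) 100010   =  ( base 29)15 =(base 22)1c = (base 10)34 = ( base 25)19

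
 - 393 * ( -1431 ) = 562383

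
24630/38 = 12315/19 =648.16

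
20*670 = 13400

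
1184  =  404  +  780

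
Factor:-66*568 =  - 2^4*3^1*11^1*71^1 =- 37488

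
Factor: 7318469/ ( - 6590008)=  - 2^( - 3)*29^1*43^( - 1) * 73^1 * 3457^1 * 19157^( - 1)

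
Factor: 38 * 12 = 456 = 2^3*3^1*19^1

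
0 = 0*67112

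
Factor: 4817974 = 2^1*7^2*211^1* 233^1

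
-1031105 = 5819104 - 6850209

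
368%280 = 88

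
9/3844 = 9/3844= 0.00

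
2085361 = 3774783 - 1689422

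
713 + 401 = 1114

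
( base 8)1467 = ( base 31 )QH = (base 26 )15h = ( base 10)823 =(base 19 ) 256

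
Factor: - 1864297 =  - 1864297^1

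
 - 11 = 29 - 40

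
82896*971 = 80492016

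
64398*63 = 4057074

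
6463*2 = 12926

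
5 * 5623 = 28115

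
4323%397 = 353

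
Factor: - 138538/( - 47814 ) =3^(- 1) * 13^ ( - 1)*113^1 =113/39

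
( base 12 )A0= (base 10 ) 120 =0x78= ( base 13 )93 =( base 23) 55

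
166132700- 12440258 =153692442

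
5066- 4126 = 940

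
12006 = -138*( - 87) 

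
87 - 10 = 77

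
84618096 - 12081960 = 72536136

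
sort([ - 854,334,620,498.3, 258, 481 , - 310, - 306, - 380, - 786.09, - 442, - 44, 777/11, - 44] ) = [ - 854,-786.09,  -  442, - 380, - 310 , - 306, - 44 , - 44,777/11, 258, 334,481, 498.3,620 ]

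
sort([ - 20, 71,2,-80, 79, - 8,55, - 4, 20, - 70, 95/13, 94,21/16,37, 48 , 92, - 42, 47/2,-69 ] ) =[  -  80 ,-70, - 69,-42, - 20, -8,-4, 21/16,2,95/13, 20, 47/2, 37, 48,  55,71,79, 92,94]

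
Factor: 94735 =5^1*18947^1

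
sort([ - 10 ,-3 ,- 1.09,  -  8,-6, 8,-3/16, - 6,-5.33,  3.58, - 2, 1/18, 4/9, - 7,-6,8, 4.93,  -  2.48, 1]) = [ - 10,  -  8, - 7,-6,  -  6, - 6 , - 5.33,-3,-2.48, - 2,-1.09,-3/16, 1/18, 4/9,1, 3.58, 4.93, 8,8]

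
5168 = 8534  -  3366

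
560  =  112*5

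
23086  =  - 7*( -3298)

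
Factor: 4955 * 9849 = 48801795 = 3^1*5^1 * 7^2* 67^1 * 991^1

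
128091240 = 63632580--64458660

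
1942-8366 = - 6424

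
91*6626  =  602966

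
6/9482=3/4741 = 0.00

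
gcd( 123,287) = 41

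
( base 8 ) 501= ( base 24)D9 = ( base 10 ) 321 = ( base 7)636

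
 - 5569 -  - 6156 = 587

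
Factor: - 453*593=  -  3^1*151^1*593^1 = - 268629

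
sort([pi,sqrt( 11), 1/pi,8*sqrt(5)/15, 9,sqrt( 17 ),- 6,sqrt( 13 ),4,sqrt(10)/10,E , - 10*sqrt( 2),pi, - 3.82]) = [ - 10*sqrt( 2), - 6 , - 3.82,  sqrt( 10)/10, 1/pi, 8 * sqrt( 5 )/15, E , pi,pi , sqrt( 11),  sqrt( 13 ),4,  sqrt(17 ), 9]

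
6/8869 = 6/8869=0.00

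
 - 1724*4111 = - 7087364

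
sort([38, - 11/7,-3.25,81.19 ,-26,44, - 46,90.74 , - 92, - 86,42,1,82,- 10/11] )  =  [ - 92, - 86,-46, -26, - 3.25, - 11/7,  -  10/11,1, 38, 42,  44,81.19,82,90.74] 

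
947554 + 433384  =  1380938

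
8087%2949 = 2189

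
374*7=2618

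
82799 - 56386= 26413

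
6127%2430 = 1267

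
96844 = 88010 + 8834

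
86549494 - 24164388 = 62385106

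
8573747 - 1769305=6804442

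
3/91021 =3/91021= 0.00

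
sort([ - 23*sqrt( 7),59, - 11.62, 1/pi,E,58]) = [ - 23 * sqrt( 7 ), - 11.62,1/pi , E, 58,  59] 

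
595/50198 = 595/50198 = 0.01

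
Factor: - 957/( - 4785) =5^(- 1) = 1/5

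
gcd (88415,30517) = 1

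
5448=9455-4007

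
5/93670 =1/18734 = 0.00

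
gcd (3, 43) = 1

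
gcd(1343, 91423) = 1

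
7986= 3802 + 4184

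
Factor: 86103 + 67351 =2^1  *  7^1 *97^1*113^1 = 153454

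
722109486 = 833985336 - 111875850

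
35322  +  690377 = 725699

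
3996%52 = 44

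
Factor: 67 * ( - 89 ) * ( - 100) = 596300 = 2^2 * 5^2*67^1*89^1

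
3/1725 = 1/575 =0.00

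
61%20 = 1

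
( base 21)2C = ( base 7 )105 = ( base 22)2A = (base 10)54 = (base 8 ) 66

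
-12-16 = -28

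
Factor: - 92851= -11^1*23^1*367^1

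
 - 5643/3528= - 627/392 = - 1.60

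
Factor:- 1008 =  - 2^4*3^2 * 7^1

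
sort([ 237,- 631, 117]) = [ - 631,117,  237 ] 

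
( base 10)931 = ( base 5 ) 12211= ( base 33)s7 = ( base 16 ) 3A3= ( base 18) 2FD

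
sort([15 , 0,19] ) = [0 , 15, 19]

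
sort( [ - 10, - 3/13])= [  -  10, - 3/13 ] 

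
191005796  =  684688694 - 493682898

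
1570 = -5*( - 314 ) 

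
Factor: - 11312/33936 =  - 3^( - 1) = - 1/3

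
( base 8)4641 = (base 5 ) 34330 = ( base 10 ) 2465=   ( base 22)521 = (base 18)7AH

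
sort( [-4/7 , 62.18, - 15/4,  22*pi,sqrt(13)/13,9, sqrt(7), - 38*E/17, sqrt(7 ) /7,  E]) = [ - 38*E/17,  -  15/4, - 4/7, sqrt(13)/13,sqrt( 7)/7,sqrt(7) , E,9,62.18,22*pi ] 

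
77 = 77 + 0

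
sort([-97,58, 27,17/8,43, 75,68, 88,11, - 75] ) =[ - 97, - 75, 17/8,11, 27,43,58,  68,75, 88 ]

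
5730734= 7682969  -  1952235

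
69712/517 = 134 + 434/517 = 134.84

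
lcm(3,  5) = 15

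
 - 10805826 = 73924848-84730674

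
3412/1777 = 1 + 1635/1777 = 1.92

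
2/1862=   1/931 =0.00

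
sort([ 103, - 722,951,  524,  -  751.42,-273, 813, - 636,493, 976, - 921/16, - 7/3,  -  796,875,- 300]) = [ - 796,  -  751.42 , - 722, - 636,-300, - 273,-921/16,- 7/3,103,493,524, 813,875 , 951, 976]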